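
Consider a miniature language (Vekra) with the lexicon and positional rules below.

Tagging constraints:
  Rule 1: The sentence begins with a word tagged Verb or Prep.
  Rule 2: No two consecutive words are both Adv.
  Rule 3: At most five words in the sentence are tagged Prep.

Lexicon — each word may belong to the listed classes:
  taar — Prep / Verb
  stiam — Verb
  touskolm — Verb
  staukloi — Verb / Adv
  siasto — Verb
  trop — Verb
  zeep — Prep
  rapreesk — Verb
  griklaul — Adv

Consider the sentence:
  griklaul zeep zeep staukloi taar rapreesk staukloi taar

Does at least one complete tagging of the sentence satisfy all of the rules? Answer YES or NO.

NO

Candidates per position — 1:griklaul {Adv}; 2:zeep {Prep}; 3:zeep {Prep}; 4:staukloi {Verb,Adv}; 5:taar {Prep,Verb}; 6:rapreesk {Verb}; 7:staukloi {Verb,Adv}; 8:taar {Prep,Verb}.
Rule 1 cannot be satisfied by any choice of tags from the lexicon.
So there is no consistent tagging.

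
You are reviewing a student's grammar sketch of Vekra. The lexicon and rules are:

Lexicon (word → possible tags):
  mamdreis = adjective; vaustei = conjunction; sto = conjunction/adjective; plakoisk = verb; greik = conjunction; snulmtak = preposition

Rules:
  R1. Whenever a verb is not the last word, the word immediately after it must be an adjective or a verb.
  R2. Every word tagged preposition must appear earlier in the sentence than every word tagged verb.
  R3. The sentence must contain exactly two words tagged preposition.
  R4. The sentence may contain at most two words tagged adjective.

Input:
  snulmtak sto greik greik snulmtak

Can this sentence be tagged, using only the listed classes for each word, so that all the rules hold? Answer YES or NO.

Candidates per position — 1:snulmtak {preposition}; 2:sto {conjunction,adjective}; 3:greik {conjunction}; 4:greik {conjunction}; 5:snulmtak {preposition}.
One satisfying assignment: preposition adjective conjunction conjunction preposition.
Checking: rule 1 satisfied; rule 2 satisfied; rule 3 satisfied; rule 4 satisfied.

YES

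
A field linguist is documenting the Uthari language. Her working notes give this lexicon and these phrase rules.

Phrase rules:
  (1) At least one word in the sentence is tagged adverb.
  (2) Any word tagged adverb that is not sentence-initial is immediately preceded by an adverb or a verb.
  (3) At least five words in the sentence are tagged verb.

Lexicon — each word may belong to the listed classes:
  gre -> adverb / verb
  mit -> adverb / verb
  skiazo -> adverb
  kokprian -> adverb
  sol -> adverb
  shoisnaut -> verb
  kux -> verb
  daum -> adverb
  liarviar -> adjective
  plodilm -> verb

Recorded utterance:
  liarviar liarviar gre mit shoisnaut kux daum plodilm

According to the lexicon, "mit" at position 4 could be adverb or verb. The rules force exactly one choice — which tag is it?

Candidates per position — 1:liarviar {adjective}; 2:liarviar {adjective}; 3:gre {adverb,verb}; 4:mit {adverb,verb}; 5:shoisnaut {verb}; 6:kux {verb}; 7:daum {adverb}; 8:plodilm {verb}.
If word 3 were adverb, no tagging could satisfy rule 2; so word 3 is verb.
If word 4 were adverb, no tagging could satisfy rule 3; so word 4 is verb.
The only consistent sequence is: adjective adjective verb verb verb verb adverb verb.
Check: rule 1 ✓; rule 2 ✓; rule 3 ✓.

verb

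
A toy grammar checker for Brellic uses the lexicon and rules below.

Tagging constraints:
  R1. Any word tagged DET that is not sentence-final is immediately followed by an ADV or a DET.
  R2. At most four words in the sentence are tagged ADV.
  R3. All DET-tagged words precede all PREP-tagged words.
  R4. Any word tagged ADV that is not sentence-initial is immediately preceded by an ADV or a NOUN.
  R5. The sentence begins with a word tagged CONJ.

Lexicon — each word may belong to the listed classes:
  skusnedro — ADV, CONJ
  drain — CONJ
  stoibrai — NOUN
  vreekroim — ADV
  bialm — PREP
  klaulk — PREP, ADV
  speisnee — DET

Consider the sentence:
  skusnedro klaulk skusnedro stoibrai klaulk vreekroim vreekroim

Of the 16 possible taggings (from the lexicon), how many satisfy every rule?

Candidates per position — 1:skusnedro {ADV,CONJ}; 2:klaulk {PREP,ADV}; 3:skusnedro {ADV,CONJ}; 4:stoibrai {NOUN}; 5:klaulk {PREP,ADV}; 6:vreekroim {ADV}; 7:vreekroim {ADV}.
There are 16 candidate sequences in total.
The sequences that satisfy every rule: CONJ PREP CONJ NOUN ADV ADV ADV.
Count = 1.

1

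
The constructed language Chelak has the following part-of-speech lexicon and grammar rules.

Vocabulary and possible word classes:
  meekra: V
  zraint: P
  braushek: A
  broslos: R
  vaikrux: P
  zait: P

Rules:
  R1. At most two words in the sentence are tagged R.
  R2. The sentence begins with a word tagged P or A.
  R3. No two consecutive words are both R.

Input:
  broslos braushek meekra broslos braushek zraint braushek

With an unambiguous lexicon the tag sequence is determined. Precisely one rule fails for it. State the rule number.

Fixed tagging: R A V R A P A.
Rule check: R1 ok, R2 fails, R3 ok.
Only rule 2 fails.

2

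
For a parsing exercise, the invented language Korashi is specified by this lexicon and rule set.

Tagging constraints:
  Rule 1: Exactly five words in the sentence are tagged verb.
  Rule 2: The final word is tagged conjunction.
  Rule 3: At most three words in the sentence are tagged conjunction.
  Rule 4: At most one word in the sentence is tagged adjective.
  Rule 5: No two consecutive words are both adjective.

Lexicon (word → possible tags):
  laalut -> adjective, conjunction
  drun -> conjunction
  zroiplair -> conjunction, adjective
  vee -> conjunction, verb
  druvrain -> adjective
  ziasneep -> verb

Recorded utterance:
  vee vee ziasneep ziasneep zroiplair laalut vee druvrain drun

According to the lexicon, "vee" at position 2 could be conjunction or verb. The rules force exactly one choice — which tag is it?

Candidates per position — 1:vee {conjunction,verb}; 2:vee {conjunction,verb}; 3:ziasneep {verb}; 4:ziasneep {verb}; 5:zroiplair {conjunction,adjective}; 6:laalut {adjective,conjunction}; 7:vee {conjunction,verb}; 8:druvrain {adjective}; 9:drun {conjunction}.
Position 1: tagging it conjunction would leave rule 1 unsatisfiable, so it must be verb.
Position 2: tagging it conjunction would leave rule 1 unsatisfiable, so it must be verb.
Position 5: tagging it adjective would leave rule 4 unsatisfiable, so it must be conjunction.
Position 6: tagging it adjective would leave rule 4 unsatisfiable, so it must be conjunction.
Position 7: tagging it conjunction would leave rule 1 unsatisfiable, so it must be verb.
So the tagging must be: verb verb verb verb conjunction conjunction verb adjective conjunction.
Verifying each rule — rule 1 ✓; rule 2 ✓; rule 3 ✓; rule 4 ✓; rule 5 ✓.

verb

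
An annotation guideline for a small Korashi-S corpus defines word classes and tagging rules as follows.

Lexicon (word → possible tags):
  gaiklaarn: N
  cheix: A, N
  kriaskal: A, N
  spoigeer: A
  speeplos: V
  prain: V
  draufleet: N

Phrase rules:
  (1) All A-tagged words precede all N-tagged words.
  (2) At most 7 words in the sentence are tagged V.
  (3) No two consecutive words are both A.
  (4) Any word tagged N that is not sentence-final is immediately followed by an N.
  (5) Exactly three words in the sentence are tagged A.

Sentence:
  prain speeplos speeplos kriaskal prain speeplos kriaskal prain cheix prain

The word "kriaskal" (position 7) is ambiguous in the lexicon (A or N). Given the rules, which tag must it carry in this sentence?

Candidates per position — 1:prain {V}; 2:speeplos {V}; 3:speeplos {V}; 4:kriaskal {A,N}; 5:prain {V}; 6:speeplos {V}; 7:kriaskal {A,N}; 8:prain {V}; 9:cheix {A,N}; 10:prain {V}.
If word 4 were N, no tagging could satisfy rule 4; so word 4 is A.
If word 7 were N, no tagging could satisfy rule 4; so word 7 is A.
If word 9 were N, no tagging could satisfy rule 4; so word 9 is A.
The only consistent sequence is: V V V A V V A V A V.
Verifying each rule — rule 1 satisfied; rule 2 satisfied; rule 3 satisfied; rule 4 satisfied; rule 5 satisfied.

A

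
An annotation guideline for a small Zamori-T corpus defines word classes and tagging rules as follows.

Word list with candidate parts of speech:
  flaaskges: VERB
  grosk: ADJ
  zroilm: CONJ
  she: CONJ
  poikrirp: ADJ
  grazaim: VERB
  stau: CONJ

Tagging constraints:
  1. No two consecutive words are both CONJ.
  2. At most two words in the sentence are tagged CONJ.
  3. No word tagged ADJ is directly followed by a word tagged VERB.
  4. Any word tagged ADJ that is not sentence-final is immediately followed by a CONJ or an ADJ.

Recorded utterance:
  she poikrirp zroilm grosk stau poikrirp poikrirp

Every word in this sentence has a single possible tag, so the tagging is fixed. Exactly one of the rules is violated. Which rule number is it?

2

Fixed tagging: CONJ ADJ CONJ ADJ CONJ ADJ ADJ.
Checking each rule: R1 ✓, R2 ✗, R3 ✓, R4 ✓.
Only rule 2 fails.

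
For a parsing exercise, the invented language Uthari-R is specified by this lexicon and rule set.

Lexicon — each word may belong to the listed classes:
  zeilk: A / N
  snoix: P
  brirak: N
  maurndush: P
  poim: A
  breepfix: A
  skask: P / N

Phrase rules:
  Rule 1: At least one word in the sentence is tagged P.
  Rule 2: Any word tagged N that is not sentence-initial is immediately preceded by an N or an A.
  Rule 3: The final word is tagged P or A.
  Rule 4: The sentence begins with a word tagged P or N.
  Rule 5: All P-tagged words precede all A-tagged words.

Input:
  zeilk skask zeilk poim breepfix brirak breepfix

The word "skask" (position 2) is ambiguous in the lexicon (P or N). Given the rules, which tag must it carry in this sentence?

Candidates per position — 1:zeilk {A,N}; 2:skask {P,N}; 3:zeilk {A,N}; 4:poim {A}; 5:breepfix {A}; 6:brirak {N}; 7:breepfix {A}.
At position 1, choosing A makes rule 4 impossible to satisfy; hence N.
At position 2, choosing N makes rule 1 impossible to satisfy; hence P.
At position 3, choosing N makes rule 2 impossible to satisfy; hence A.
The unique satisfying tagging is: N P A A A N A.
Rule-by-rule: rule 1 satisfied; rule 2 satisfied; rule 3 satisfied; rule 4 satisfied; rule 5 satisfied.

P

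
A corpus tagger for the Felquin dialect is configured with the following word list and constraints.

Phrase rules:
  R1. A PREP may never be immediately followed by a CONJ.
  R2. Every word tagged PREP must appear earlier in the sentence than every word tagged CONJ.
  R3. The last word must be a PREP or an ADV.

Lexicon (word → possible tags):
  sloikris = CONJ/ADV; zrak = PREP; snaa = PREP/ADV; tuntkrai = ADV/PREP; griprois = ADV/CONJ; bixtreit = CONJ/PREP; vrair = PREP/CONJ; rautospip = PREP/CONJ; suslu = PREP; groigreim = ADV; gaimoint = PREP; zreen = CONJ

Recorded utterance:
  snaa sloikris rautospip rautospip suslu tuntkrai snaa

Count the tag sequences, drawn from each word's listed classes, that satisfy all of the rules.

8

Candidates per position — 1:snaa {PREP,ADV}; 2:sloikris {CONJ,ADV}; 3:rautospip {PREP,CONJ}; 4:rautospip {PREP,CONJ}; 5:suslu {PREP}; 6:tuntkrai {ADV,PREP}; 7:snaa {PREP,ADV}.
There are 64 candidate sequences in total.
Checking each against the rules leaves 8 sequences.
Count = 8.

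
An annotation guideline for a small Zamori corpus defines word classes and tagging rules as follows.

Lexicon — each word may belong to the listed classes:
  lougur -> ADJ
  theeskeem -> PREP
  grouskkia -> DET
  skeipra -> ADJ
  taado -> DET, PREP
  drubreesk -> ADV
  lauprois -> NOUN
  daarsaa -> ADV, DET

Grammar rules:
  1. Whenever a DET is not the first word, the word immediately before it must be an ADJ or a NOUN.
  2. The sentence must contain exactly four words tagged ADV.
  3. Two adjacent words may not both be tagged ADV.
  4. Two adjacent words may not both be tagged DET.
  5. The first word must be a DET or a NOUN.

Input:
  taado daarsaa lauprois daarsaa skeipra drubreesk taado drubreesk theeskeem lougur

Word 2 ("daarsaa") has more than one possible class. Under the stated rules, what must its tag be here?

Candidates per position — 1:taado {DET,PREP}; 2:daarsaa {ADV,DET}; 3:lauprois {NOUN}; 4:daarsaa {ADV,DET}; 5:skeipra {ADJ}; 6:drubreesk {ADV}; 7:taado {DET,PREP}; 8:drubreesk {ADV}; 9:theeskeem {PREP}; 10:lougur {ADJ}.
Position 1: tagging it PREP would leave rule 5 unsatisfiable, so it must be DET.
Position 2: tagging it DET would leave rule 1 unsatisfiable, so it must be ADV.
Position 4: tagging it DET would leave rule 2 unsatisfiable, so it must be ADV.
Position 7: tagging it DET would leave rule 1 unsatisfiable, so it must be PREP.
That leaves exactly one tagging: DET ADV NOUN ADV ADJ ADV PREP ADV PREP ADJ.
Checking: rule 1 ok; rule 2 ok; rule 3 ok; rule 4 ok; rule 5 ok.

ADV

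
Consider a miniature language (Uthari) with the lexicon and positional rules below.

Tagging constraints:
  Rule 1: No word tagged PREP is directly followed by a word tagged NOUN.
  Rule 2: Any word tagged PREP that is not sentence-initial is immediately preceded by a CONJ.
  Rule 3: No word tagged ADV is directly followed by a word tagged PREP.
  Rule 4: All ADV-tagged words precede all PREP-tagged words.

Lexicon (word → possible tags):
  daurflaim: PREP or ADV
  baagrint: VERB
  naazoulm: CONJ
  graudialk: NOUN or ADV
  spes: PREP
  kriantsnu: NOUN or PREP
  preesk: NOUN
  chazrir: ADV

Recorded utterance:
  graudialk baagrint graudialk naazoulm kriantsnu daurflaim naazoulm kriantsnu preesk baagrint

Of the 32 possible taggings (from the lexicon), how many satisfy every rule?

Candidates per position — 1:graudialk {NOUN,ADV}; 2:baagrint {VERB}; 3:graudialk {NOUN,ADV}; 4:naazoulm {CONJ}; 5:kriantsnu {NOUN,PREP}; 6:daurflaim {PREP,ADV}; 7:naazoulm {CONJ}; 8:kriantsnu {NOUN,PREP}; 9:preesk {NOUN}; 10:baagrint {VERB}.
There are 32 candidate sequences in total.
The sequences that satisfy every rule: NOUN VERB NOUN CONJ NOUN ADV CONJ NOUN NOUN VERB; NOUN VERB ADV CONJ NOUN ADV CONJ NOUN NOUN VERB; ADV VERB NOUN CONJ NOUN ADV CONJ NOUN NOUN VERB; ADV VERB ADV CONJ NOUN ADV CONJ NOUN NOUN VERB.
Count = 4.

4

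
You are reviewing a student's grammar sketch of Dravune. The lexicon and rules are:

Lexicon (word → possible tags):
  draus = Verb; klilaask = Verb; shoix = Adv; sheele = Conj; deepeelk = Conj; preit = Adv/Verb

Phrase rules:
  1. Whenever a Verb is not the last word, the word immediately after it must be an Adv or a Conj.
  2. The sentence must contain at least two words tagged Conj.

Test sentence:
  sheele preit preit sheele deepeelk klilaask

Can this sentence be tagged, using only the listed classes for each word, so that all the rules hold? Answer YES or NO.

Candidates per position — 1:sheele {Conj}; 2:preit {Adv,Verb}; 3:preit {Adv,Verb}; 4:sheele {Conj}; 5:deepeelk {Conj}; 6:klilaask {Verb}.
One satisfying assignment: Conj Adv Adv Conj Conj Verb.
Rule-by-rule: rule 1 holds; rule 2 holds.

YES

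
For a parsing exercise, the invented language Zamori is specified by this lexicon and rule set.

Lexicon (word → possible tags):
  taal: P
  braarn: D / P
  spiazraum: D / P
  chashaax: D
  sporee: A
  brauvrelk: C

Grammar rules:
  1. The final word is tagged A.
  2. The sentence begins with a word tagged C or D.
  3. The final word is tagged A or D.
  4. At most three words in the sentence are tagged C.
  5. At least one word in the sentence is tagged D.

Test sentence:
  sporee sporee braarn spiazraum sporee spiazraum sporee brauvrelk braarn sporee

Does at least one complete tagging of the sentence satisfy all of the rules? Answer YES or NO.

Candidates per position — 1:sporee {A}; 2:sporee {A}; 3:braarn {D,P}; 4:spiazraum {D,P}; 5:sporee {A}; 6:spiazraum {D,P}; 7:sporee {A}; 8:brauvrelk {C}; 9:braarn {D,P}; 10:sporee {A}.
Rule 2 cannot be satisfied by any choice of tags from the lexicon.
So there is no consistent tagging.

NO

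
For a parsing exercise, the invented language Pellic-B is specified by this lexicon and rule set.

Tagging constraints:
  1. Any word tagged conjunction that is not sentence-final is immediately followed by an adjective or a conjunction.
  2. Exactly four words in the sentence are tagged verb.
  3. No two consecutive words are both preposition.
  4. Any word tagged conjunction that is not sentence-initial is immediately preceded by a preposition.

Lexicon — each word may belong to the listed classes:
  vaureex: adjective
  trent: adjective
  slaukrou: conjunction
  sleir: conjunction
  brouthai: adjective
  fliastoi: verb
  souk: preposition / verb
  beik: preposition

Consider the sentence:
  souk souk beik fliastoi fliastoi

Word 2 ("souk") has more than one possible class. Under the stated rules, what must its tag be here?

Candidates per position — 1:souk {preposition,verb}; 2:souk {preposition,verb}; 3:beik {preposition}; 4:fliastoi {verb}; 5:fliastoi {verb}.
Position 1: preposition is ruled out by rule 2; that leaves verb.
Position 2: preposition is ruled out by rule 2; that leaves verb.
The unique satisfying tagging is: verb verb preposition verb verb.
Rule-by-rule: rule 1 ok; rule 2 ok; rule 3 ok; rule 4 ok.

verb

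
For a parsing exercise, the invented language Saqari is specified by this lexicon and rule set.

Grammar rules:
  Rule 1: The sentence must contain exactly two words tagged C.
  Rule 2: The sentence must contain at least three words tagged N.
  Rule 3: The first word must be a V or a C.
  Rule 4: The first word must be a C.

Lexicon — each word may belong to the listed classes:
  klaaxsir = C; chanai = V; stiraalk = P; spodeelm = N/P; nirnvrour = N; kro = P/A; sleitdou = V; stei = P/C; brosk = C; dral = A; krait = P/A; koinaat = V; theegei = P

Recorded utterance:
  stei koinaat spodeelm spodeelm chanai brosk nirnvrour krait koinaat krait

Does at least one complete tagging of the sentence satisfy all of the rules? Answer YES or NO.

Candidates per position — 1:stei {P,C}; 2:koinaat {V}; 3:spodeelm {N,P}; 4:spodeelm {N,P}; 5:chanai {V}; 6:brosk {C}; 7:nirnvrour {N}; 8:krait {P,A}; 9:koinaat {V}; 10:krait {P,A}.
One satisfying assignment: C V N N V C N P V A.
Rule-by-rule: rule 1 satisfied; rule 2 satisfied; rule 3 satisfied; rule 4 satisfied.

YES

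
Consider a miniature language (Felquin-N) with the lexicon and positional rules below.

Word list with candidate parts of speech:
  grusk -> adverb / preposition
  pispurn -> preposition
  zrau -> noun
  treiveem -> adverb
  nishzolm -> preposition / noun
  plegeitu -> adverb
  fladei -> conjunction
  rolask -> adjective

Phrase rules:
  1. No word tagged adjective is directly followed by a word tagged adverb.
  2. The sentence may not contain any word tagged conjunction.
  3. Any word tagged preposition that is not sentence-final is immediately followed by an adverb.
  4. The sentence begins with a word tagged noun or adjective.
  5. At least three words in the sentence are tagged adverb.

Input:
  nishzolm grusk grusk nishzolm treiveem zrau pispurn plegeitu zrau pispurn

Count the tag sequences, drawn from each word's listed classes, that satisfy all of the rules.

4

Candidates per position — 1:nishzolm {preposition,noun}; 2:grusk {adverb,preposition}; 3:grusk {adverb,preposition}; 4:nishzolm {preposition,noun}; 5:treiveem {adverb}; 6:zrau {noun}; 7:pispurn {preposition}; 8:plegeitu {adverb}; 9:zrau {noun}; 10:pispurn {preposition}.
There are 16 candidate sequences in total.
The sequences that satisfy every rule: noun adverb adverb preposition adverb noun preposition adverb noun preposition; noun adverb adverb noun adverb noun preposition adverb noun preposition; noun preposition adverb preposition adverb noun preposition adverb noun preposition; noun preposition adverb noun adverb noun preposition adverb noun preposition.
Count = 4.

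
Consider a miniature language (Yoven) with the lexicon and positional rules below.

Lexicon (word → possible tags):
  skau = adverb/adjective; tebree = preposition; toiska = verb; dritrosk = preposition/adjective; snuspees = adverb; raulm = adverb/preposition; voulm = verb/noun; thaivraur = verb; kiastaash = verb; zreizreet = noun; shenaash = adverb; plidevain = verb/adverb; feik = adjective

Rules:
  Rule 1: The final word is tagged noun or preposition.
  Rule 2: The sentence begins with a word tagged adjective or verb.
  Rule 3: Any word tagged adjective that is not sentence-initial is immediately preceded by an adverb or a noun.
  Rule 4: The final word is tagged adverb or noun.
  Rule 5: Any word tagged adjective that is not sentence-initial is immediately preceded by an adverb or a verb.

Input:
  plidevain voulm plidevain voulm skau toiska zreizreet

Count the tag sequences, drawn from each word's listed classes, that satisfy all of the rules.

8

Candidates per position — 1:plidevain {verb,adverb}; 2:voulm {verb,noun}; 3:plidevain {verb,adverb}; 4:voulm {verb,noun}; 5:skau {adverb,adjective}; 6:toiska {verb}; 7:zreizreet {noun}.
There are 32 candidate sequences in total.
Checking each against the rules leaves 8 sequences.
Count = 8.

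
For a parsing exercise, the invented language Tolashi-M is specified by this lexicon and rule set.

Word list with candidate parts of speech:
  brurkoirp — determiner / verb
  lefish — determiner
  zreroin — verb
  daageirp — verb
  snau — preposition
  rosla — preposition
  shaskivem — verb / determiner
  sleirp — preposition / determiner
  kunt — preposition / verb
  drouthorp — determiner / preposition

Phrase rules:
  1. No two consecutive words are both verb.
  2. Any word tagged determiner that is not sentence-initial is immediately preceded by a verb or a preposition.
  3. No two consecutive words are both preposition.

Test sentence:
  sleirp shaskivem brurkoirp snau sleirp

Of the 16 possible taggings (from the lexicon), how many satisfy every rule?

Candidates per position — 1:sleirp {preposition,determiner}; 2:shaskivem {verb,determiner}; 3:brurkoirp {determiner,verb}; 4:snau {preposition}; 5:sleirp {preposition,determiner}.
There are 16 candidate sequences in total.
The sequences that satisfy every rule: preposition verb determiner preposition determiner; preposition determiner verb preposition determiner; determiner verb determiner preposition determiner.
Count = 3.

3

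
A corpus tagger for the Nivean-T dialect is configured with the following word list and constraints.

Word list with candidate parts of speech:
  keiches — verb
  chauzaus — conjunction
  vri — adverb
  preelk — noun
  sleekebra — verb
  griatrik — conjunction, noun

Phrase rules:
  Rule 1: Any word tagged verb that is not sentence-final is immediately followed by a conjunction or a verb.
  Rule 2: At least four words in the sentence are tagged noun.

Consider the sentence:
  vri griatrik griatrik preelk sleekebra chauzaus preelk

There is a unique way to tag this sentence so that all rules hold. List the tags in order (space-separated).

adverb noun noun noun verb conjunction noun

Candidates per position — 1:vri {adverb}; 2:griatrik {conjunction,noun}; 3:griatrik {conjunction,noun}; 4:preelk {noun}; 5:sleekebra {verb}; 6:chauzaus {conjunction}; 7:preelk {noun}.
Position 2: tagging it conjunction would leave rule 2 unsatisfiable, so it must be noun.
Position 3: tagging it conjunction would leave rule 2 unsatisfiable, so it must be noun.
The unique satisfying tagging is: adverb noun noun noun verb conjunction noun.
Check: rule 1 holds; rule 2 holds.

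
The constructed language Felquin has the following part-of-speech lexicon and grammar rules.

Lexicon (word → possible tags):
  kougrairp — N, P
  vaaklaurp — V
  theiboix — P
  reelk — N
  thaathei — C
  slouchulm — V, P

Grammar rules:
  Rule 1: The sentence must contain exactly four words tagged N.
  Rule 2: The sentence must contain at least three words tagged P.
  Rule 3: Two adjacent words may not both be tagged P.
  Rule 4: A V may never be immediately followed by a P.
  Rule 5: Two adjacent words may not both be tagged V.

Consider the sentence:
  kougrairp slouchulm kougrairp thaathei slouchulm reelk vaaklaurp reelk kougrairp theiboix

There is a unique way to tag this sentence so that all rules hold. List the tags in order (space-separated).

P V N C P N V N N P

Candidates per position — 1:kougrairp {N,P}; 2:slouchulm {V,P}; 3:kougrairp {N,P}; 4:thaathei {C}; 5:slouchulm {V,P}; 6:reelk {N}; 7:vaaklaurp {V}; 8:reelk {N}; 9:kougrairp {N,P}; 10:theiboix {P}.
At position 9, choosing P makes rule 3 impossible to satisfy; hence N.
The remaining ambiguous positions (1, 2, 3, 5) are resolved jointly — only one combination satisfies every rule.
That leaves exactly one tagging: P V N C P N V N N P.
Checking: rule 1 holds; rule 2 holds; rule 3 holds; rule 4 holds; rule 5 holds.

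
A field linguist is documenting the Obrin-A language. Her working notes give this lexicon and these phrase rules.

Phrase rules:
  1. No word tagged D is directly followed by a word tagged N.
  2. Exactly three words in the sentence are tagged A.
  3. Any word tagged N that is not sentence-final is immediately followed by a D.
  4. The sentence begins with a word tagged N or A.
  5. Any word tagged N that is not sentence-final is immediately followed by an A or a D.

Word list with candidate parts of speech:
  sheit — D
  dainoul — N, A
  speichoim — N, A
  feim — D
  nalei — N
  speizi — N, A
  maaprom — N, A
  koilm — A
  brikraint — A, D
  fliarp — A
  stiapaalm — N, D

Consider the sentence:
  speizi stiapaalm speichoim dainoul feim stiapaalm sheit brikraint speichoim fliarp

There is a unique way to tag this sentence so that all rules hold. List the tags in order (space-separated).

N D A N D D D D A A

Candidates per position — 1:speizi {N,A}; 2:stiapaalm {N,D}; 3:speichoim {N,A}; 4:dainoul {N,A}; 5:feim {D}; 6:stiapaalm {N,D}; 7:sheit {D}; 8:brikraint {A,D}; 9:speichoim {N,A}; 10:fliarp {A}.
Position 2: tagging it N would leave rule 3 unsatisfiable, so it must be D.
Position 3: tagging it N would leave rule 1 unsatisfiable, so it must be A.
Position 6: tagging it N would leave rule 1 unsatisfiable, so it must be D.
Position 9: tagging it N would leave rule 3 unsatisfiable, so it must be A.
Position 1: tagging it A would leave rule 2 unsatisfiable, so it must be N.
Position 4: tagging it A would leave rule 2 unsatisfiable, so it must be N.
Position 8: tagging it A would leave rule 2 unsatisfiable, so it must be D.
The unique satisfying tagging is: N D A N D D D D A A.
Check: rule 1 ok; rule 2 ok; rule 3 ok; rule 4 ok; rule 5 ok.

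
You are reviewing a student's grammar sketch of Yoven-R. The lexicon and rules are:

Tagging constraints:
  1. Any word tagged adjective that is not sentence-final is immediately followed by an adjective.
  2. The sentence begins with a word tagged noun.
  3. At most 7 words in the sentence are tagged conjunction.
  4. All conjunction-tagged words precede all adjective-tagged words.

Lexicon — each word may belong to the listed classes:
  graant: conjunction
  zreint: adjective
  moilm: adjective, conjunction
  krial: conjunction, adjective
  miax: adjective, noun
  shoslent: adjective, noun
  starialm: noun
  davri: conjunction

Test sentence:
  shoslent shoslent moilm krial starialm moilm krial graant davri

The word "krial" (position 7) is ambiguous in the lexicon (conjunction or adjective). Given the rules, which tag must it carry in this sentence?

conjunction

Candidates per position — 1:shoslent {adjective,noun}; 2:shoslent {adjective,noun}; 3:moilm {adjective,conjunction}; 4:krial {conjunction,adjective}; 5:starialm {noun}; 6:moilm {adjective,conjunction}; 7:krial {conjunction,adjective}; 8:graant {conjunction}; 9:davri {conjunction}.
Position 1: tagging it adjective would leave rule 1 unsatisfiable, so it must be noun.
Position 2: tagging it adjective would leave rule 1 unsatisfiable, so it must be noun.
Position 3: tagging it adjective would leave rule 1 unsatisfiable, so it must be conjunction.
Position 4: tagging it adjective would leave rule 1 unsatisfiable, so it must be conjunction.
Position 6: tagging it adjective would leave rule 1 unsatisfiable, so it must be conjunction.
Position 7: tagging it adjective would leave rule 1 unsatisfiable, so it must be conjunction.
That leaves exactly one tagging: noun noun conjunction conjunction noun conjunction conjunction conjunction conjunction.
Check: rule 1 ok; rule 2 ok; rule 3 ok; rule 4 ok.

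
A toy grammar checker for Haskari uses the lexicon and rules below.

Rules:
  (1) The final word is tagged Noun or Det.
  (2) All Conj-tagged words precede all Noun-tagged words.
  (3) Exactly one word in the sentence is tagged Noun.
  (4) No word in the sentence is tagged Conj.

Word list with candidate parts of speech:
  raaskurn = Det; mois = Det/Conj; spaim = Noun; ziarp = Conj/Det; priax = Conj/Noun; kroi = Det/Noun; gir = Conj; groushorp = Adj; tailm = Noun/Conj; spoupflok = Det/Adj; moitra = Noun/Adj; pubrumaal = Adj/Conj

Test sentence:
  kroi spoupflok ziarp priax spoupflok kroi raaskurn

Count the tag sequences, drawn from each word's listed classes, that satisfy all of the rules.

4

Candidates per position — 1:kroi {Det,Noun}; 2:spoupflok {Det,Adj}; 3:ziarp {Conj,Det}; 4:priax {Conj,Noun}; 5:spoupflok {Det,Adj}; 6:kroi {Det,Noun}; 7:raaskurn {Det}.
There are 64 candidate sequences in total.
The sequences that satisfy every rule: Det Det Det Noun Det Det Det; Det Det Det Noun Adj Det Det; Det Adj Det Noun Det Det Det; Det Adj Det Noun Adj Det Det.
Count = 4.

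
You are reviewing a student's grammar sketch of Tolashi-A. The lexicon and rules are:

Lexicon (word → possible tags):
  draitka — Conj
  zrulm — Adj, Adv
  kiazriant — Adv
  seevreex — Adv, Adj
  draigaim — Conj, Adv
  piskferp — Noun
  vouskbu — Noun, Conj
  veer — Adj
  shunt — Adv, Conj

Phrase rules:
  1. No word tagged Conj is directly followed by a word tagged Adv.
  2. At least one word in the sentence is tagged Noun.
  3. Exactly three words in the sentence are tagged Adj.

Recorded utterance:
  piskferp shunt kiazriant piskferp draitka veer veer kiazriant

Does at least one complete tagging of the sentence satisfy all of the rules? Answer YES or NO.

Candidates per position — 1:piskferp {Noun}; 2:shunt {Adv,Conj}; 3:kiazriant {Adv}; 4:piskferp {Noun}; 5:draitka {Conj}; 6:veer {Adj}; 7:veer {Adj}; 8:kiazriant {Adv}.
Rule 3 cannot be satisfied by any choice of tags from the lexicon.
So there is no consistent tagging.

NO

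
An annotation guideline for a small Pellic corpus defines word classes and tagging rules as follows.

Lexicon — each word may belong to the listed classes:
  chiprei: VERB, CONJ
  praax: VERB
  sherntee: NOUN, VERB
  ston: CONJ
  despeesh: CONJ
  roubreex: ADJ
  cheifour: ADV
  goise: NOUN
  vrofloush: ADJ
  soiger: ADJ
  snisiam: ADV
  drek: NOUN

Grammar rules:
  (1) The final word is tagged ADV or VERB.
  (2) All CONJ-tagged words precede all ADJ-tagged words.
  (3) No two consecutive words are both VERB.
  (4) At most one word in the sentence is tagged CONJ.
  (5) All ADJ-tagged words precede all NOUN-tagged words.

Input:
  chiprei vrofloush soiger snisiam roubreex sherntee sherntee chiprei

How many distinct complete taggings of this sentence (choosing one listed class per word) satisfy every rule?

Candidates per position — 1:chiprei {VERB,CONJ}; 2:vrofloush {ADJ}; 3:soiger {ADJ}; 4:snisiam {ADV}; 5:roubreex {ADJ}; 6:sherntee {NOUN,VERB}; 7:sherntee {NOUN,VERB}; 8:chiprei {VERB,CONJ}.
There are 16 candidate sequences in total.
The sequences that satisfy every rule: VERB ADJ ADJ ADV ADJ NOUN NOUN VERB; VERB ADJ ADJ ADV ADJ VERB NOUN VERB; CONJ ADJ ADJ ADV ADJ NOUN NOUN VERB; CONJ ADJ ADJ ADV ADJ VERB NOUN VERB.
Count = 4.

4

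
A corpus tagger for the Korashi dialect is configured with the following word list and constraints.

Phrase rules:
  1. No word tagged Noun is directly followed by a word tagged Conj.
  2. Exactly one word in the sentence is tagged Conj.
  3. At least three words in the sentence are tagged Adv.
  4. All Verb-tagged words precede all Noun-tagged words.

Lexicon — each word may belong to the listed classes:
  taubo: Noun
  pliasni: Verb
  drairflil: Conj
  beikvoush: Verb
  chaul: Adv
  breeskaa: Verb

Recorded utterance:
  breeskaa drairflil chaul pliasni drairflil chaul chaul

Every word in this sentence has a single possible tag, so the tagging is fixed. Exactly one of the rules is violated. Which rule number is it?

Fixed tagging: Verb Conj Adv Verb Conj Adv Adv.
Checking each rule: R1 ok, R2 fails, R3 ok, R4 ok.
Only rule 2 fails.

2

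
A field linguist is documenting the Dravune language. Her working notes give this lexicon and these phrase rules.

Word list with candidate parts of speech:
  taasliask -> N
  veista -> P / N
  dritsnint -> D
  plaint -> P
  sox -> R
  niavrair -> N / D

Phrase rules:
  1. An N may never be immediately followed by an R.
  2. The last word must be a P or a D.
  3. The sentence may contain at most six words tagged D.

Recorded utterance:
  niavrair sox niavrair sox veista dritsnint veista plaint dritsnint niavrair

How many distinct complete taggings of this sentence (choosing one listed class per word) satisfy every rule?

4

Candidates per position — 1:niavrair {N,D}; 2:sox {R}; 3:niavrair {N,D}; 4:sox {R}; 5:veista {P,N}; 6:dritsnint {D}; 7:veista {P,N}; 8:plaint {P}; 9:dritsnint {D}; 10:niavrair {N,D}.
There are 32 candidate sequences in total.
The sequences that satisfy every rule: D R D R P D P P D D; D R D R P D N P D D; D R D R N D P P D D; D R D R N D N P D D.
Count = 4.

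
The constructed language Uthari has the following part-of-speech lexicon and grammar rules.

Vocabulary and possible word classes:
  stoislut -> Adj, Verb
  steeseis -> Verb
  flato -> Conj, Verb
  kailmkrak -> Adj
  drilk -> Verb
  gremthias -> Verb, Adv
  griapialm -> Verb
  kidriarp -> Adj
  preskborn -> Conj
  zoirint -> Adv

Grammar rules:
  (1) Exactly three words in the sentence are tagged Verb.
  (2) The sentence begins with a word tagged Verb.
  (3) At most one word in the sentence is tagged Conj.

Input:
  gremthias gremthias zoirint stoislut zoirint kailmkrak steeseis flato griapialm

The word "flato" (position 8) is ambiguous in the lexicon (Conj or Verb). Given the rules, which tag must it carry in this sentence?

Candidates per position — 1:gremthias {Verb,Adv}; 2:gremthias {Verb,Adv}; 3:zoirint {Adv}; 4:stoislut {Adj,Verb}; 5:zoirint {Adv}; 6:kailmkrak {Adj}; 7:steeseis {Verb}; 8:flato {Conj,Verb}; 9:griapialm {Verb}.
Position 1: Adv is ruled out by rule 2; that leaves Verb.
Position 2: Verb is ruled out by rule 1; that leaves Adv.
Position 4: Verb is ruled out by rule 1; that leaves Adj.
Position 8: Verb is ruled out by rule 1; that leaves Conj.
The only consistent sequence is: Verb Adv Adv Adj Adv Adj Verb Conj Verb.
Check: rule 1 satisfied; rule 2 satisfied; rule 3 satisfied.

Conj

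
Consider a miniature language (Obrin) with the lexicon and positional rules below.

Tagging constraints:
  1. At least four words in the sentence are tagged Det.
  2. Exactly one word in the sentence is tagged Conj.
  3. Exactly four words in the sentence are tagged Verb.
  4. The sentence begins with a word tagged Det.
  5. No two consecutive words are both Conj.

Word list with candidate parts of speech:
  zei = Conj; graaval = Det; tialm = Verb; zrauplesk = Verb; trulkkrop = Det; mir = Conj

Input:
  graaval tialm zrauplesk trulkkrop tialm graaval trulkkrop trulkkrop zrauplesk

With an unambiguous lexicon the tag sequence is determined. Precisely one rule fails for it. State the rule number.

2

Fixed tagging: Det Verb Verb Det Verb Det Det Det Verb.
Checking each rule: R1 holds, R2 violated, R3 holds, R4 holds, R5 holds.
Only rule 2 fails.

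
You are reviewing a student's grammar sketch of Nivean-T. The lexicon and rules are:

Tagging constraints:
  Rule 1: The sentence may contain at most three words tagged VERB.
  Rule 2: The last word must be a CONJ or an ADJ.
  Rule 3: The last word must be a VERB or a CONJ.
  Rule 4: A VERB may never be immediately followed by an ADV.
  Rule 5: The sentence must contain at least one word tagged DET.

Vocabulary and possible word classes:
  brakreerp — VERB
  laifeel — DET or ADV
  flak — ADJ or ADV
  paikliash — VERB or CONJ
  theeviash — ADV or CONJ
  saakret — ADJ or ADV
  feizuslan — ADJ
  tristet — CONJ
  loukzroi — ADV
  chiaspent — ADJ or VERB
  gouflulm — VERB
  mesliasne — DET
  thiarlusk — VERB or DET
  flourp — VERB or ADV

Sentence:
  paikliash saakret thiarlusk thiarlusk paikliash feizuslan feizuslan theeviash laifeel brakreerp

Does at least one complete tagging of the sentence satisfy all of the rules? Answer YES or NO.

NO

Candidates per position — 1:paikliash {VERB,CONJ}; 2:saakret {ADJ,ADV}; 3:thiarlusk {VERB,DET}; 4:thiarlusk {VERB,DET}; 5:paikliash {VERB,CONJ}; 6:feizuslan {ADJ}; 7:feizuslan {ADJ}; 8:theeviash {ADV,CONJ}; 9:laifeel {DET,ADV}; 10:brakreerp {VERB}.
Rule 2 cannot be satisfied by any choice of tags from the lexicon.
So there is no consistent tagging.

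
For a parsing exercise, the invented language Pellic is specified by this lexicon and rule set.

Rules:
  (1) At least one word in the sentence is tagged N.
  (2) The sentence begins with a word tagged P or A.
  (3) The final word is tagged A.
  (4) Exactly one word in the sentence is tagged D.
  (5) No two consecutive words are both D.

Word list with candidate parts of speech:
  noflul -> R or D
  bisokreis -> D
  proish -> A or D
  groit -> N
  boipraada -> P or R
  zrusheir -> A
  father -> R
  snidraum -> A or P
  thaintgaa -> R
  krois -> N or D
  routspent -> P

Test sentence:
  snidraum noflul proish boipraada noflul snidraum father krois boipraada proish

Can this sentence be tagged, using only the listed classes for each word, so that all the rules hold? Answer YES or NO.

Candidates per position — 1:snidraum {A,P}; 2:noflul {R,D}; 3:proish {A,D}; 4:boipraada {P,R}; 5:noflul {R,D}; 6:snidraum {A,P}; 7:father {R}; 8:krois {N,D}; 9:boipraada {P,R}; 10:proish {A,D}.
One satisfying assignment: P D A R R A R N R A.
Checking: rule 1 ok; rule 2 ok; rule 3 ok; rule 4 ok; rule 5 ok.

YES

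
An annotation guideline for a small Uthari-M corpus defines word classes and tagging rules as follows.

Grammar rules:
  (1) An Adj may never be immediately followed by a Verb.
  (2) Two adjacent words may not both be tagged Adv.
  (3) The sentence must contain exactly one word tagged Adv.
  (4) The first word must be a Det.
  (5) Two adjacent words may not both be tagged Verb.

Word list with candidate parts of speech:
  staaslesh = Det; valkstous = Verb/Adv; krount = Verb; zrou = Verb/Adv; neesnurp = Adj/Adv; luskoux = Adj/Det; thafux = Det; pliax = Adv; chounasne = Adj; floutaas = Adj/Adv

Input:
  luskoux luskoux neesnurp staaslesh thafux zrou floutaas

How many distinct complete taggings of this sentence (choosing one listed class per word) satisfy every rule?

6

Candidates per position — 1:luskoux {Adj,Det}; 2:luskoux {Adj,Det}; 3:neesnurp {Adj,Adv}; 4:staaslesh {Det}; 5:thafux {Det}; 6:zrou {Verb,Adv}; 7:floutaas {Adj,Adv}.
There are 32 candidate sequences in total.
Checking each against the rules leaves 6 sequences.
Count = 6.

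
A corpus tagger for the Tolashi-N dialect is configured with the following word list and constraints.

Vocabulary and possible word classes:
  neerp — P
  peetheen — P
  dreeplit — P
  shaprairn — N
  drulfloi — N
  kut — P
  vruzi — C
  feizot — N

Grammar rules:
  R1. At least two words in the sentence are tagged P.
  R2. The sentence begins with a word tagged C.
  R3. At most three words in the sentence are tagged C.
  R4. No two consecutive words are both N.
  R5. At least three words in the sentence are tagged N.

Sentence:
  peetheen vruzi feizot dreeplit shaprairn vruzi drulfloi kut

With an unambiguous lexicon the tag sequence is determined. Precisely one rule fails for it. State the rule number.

Fixed tagging: P C N P N C N P.
Applying the rules: R1 pass, R2 fail, R3 pass, R4 pass, R5 pass.
Only rule 2 fails.

2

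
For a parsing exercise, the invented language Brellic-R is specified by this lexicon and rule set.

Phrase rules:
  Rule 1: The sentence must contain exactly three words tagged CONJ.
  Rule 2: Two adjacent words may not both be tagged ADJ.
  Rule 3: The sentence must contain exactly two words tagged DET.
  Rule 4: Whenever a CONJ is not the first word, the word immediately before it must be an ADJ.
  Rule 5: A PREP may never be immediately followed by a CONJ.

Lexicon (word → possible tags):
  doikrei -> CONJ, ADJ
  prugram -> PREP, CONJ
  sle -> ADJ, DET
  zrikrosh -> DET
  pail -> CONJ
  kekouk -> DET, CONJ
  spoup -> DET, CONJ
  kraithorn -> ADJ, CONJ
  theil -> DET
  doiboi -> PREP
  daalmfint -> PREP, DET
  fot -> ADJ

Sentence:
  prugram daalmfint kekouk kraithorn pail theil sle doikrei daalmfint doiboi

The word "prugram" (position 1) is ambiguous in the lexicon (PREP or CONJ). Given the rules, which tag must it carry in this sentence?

Candidates per position — 1:prugram {PREP,CONJ}; 2:daalmfint {PREP,DET}; 3:kekouk {DET,CONJ}; 4:kraithorn {ADJ,CONJ}; 5:pail {CONJ}; 6:theil {DET}; 7:sle {ADJ,DET}; 8:doikrei {CONJ,ADJ}; 9:daalmfint {PREP,DET}; 10:doiboi {PREP}.
If word 3 were CONJ, no tagging could satisfy rule 4; so word 3 is DET.
If word 4 were CONJ, no tagging could satisfy rule 4; so word 4 is ADJ.
If word 7 were DET, no tagging could satisfy rule 3; so word 7 is ADJ.
If word 8 were ADJ, no tagging could satisfy rule 1; so word 8 is CONJ.
If word 9 were DET, no tagging could satisfy rule 3; so word 9 is PREP.
If word 1 were PREP, no tagging could satisfy rule 1; so word 1 is CONJ.
If word 2 were DET, no tagging could satisfy rule 3; so word 2 is PREP.
So the tagging must be: CONJ PREP DET ADJ CONJ DET ADJ CONJ PREP PREP.
Verifying each rule — rule 1 holds; rule 2 holds; rule 3 holds; rule 4 holds; rule 5 holds.

CONJ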